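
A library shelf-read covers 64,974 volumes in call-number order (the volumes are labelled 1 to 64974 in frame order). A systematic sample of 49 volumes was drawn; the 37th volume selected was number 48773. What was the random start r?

1037

k = 64974/49 = 1326
r = 48773 − (37−1)×1326 = 48773 − 47736 = 1037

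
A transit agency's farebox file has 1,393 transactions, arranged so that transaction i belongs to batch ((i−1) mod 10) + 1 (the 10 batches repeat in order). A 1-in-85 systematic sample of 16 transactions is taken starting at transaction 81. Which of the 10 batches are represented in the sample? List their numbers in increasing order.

Consecutive selections differ by k = 85, so their batch numbers differ by 85 mod 10 = 5.
gcd(85, 10) = 5, so the sample visits 10/5 = 2 distinct residues mod 10.
Start 81 is batch 1; the batches hit are 1, 6.

1, 6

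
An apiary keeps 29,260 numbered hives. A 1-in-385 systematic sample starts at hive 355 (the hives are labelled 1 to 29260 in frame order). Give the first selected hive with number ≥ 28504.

k = 385
Steps past start: ⌈(28504 − 355)/385⌉ = ⌈28149/385⌉ = 74
Selected hive: 355 + 74×385 = 28845

28845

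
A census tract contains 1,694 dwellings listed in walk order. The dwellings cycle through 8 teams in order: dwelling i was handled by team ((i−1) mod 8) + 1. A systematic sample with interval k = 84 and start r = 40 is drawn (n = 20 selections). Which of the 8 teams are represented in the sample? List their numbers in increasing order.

4, 8

Consecutive selections differ by k = 84, so their team numbers differ by 84 mod 8 = 4.
gcd(84, 8) = 4, so the sample visits 8/4 = 2 distinct residues mod 8.
Start 40 is team 8; the teams hit are 4, 8.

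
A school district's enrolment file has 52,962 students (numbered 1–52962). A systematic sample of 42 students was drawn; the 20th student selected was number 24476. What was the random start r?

517

k = 52962/42 = 1261
r = 24476 − (20−1)×1261 = 24476 − 23959 = 517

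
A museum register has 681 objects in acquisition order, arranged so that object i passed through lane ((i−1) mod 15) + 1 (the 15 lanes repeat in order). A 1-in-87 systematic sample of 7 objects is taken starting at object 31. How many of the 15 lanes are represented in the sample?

Consecutive selections differ by k = 87, so their lane numbers differ by 87 mod 15 = 12.
gcd(87, 15) = 3, so the sample visits 15/3 = 5 distinct residues mod 15.
Start 31 is lane 1; the lanes hit are 1, 4, 7, 10, 13.

5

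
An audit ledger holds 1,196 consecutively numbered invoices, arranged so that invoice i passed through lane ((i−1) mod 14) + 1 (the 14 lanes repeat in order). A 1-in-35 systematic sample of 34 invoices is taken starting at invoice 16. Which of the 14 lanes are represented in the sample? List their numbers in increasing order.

Consecutive selections differ by k = 35, so their lane numbers differ by 35 mod 14 = 7.
gcd(35, 14) = 7, so the sample visits 14/7 = 2 distinct residues mod 14.
Start 16 is lane 2; the lanes hit are 2, 9.

2, 9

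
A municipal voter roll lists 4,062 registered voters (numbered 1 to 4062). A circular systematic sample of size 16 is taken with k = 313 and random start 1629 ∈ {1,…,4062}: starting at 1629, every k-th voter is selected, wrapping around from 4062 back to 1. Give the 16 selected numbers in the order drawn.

1629, 1942, 2255, 2568, 2881, 3194, 3507, 3820, 71, 384, 697, 1010, 1323, 1636, 1949, 2262

Selection 1: 1629
Selection 2: 1629 + 313 = 1942
Selection 3: 1942 + 313 = 2255
Selection 4: 2255 + 313 = 2568
Selection 5: 2568 + 313 = 2881
Selection 6: 2881 + 313 = 3194
Selection 7: 3194 + 313 = 3507
Selection 8: 3507 + 313 = 3820
Selection 9: 3820 + 313 = 4133 → 4133 − 4062 = 71
Selection 10: 71 + 313 = 384
Selection 11: 384 + 313 = 697
Selection 12: 697 + 313 = 1010
Selection 13: 1010 + 313 = 1323
Selection 14: 1323 + 313 = 1636
Selection 15: 1636 + 313 = 1949
Selection 16: 1949 + 313 = 2262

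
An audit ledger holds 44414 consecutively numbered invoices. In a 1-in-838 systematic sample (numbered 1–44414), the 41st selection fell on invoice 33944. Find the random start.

424

k = 838
r = 33944 − (41−1)×838 = 33944 − 33520 = 424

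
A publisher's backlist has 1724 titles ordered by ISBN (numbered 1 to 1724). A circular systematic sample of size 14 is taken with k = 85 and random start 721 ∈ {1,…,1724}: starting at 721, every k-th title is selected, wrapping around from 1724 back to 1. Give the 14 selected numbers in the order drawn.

721, 806, 891, 976, 1061, 1146, 1231, 1316, 1401, 1486, 1571, 1656, 17, 102

Selection 1: 721
Selection 2: 721 + 85 = 806
Selection 3: 806 + 85 = 891
Selection 4: 891 + 85 = 976
Selection 5: 976 + 85 = 1061
Selection 6: 1061 + 85 = 1146
Selection 7: 1146 + 85 = 1231
Selection 8: 1231 + 85 = 1316
Selection 9: 1316 + 85 = 1401
Selection 10: 1401 + 85 = 1486
Selection 11: 1486 + 85 = 1571
Selection 12: 1571 + 85 = 1656
Selection 13: 1656 + 85 = 1741 → 1741 − 1724 = 17
Selection 14: 17 + 85 = 102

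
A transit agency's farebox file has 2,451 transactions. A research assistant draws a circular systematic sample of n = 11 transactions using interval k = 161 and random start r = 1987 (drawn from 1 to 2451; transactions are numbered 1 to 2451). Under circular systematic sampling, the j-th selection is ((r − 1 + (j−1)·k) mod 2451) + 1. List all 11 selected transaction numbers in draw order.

1987, 2148, 2309, 19, 180, 341, 502, 663, 824, 985, 1146

Selection 1: 1987
Selection 2: 1987 + 161 = 2148
Selection 3: 2148 + 161 = 2309
Selection 4: 2309 + 161 = 2470 → 2470 − 2451 = 19
Selection 5: 19 + 161 = 180
Selection 6: 180 + 161 = 341
Selection 7: 341 + 161 = 502
Selection 8: 502 + 161 = 663
Selection 9: 663 + 161 = 824
Selection 10: 824 + 161 = 985
Selection 11: 985 + 161 = 1146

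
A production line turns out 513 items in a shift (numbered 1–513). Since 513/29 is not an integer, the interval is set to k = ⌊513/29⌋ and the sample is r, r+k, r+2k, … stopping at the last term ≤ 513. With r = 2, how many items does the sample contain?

k = ⌊513/29⌋ = 17
Achieved size = ⌊(513 − 2)/17⌋ + 1 = ⌊511/17⌋ + 1 = 30 + 1 = 31
(last selection: 2 + 30×17 = 512 ≤ 513; next would be 529 > 513)

31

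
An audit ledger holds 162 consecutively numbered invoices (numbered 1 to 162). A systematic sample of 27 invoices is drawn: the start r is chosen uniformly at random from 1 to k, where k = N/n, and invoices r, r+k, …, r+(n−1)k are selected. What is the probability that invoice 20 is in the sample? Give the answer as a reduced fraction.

k = 162/27 = 6.
Invoice 20 is selected iff r ≡ 20 (mod 6); exactly one such r in {1,…,6}.
Inclusion probability = 1/6.

1/6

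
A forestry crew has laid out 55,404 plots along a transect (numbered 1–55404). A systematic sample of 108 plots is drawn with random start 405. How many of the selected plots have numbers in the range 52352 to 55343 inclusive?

6

k = 55404/108 = 513
First selection ≥ 52352: 405 + ⌈(52352−405)/513⌉·513 = 405 + 102×513 = 52731
Last selection ≤ 55343: 405 + ⌊(55343−405)/513⌋·513 = 405 + 107×513 = 55296
Count = 107 − 102 + 1 = 6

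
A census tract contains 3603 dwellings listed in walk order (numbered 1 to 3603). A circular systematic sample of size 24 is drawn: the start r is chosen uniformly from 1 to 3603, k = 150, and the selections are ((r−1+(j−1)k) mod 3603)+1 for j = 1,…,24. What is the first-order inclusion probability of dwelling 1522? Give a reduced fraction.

8/1201

For each position j, as r ranges over 1…3603 the j-th selection hits every dwelling exactly once, so dwelling 1522 is selected for exactly 24 of the 3603 starts.
Inclusion probability = 24/3603 = 8/1201.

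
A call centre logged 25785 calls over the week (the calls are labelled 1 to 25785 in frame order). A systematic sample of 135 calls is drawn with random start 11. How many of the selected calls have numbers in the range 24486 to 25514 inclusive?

5

k = 25785/135 = 191
First selection ≥ 24486: 11 + ⌈(24486−11)/191⌉·191 = 11 + 129×191 = 24650
Last selection ≤ 25514: 11 + ⌊(25514−11)/191⌋·191 = 11 + 133×191 = 25414
Count = 133 − 129 + 1 = 5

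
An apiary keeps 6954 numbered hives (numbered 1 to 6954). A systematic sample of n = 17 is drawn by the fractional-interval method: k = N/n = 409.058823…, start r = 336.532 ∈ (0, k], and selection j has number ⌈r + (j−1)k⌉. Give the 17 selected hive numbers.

337, 746, 1155, 1564, 1973, 2382, 2791, 3200, 3610, 4019, 4428, 4837, 5246, 5655, 6064, 6473, 6882

j=1: r + 0k = 336.532 → ⌈·⌉ = 337
j=2: r + 1k = 745.590823… → ⌈·⌉ = 746
j=3: r + 2k = 1154.649647… → ⌈·⌉ = 1155
j=4: r + 3k = 1563.708470… → ⌈·⌉ = 1564
j=5: r + 4k = 1972.767294… → ⌈·⌉ = 1973
j=6: r + 5k = 2381.826117… → ⌈·⌉ = 2382
j=7: r + 6k = 2790.884941… → ⌈·⌉ = 2791
j=8: r + 7k = 3199.943764… → ⌈·⌉ = 3200
j=9: r + 8k = 3609.002588… → ⌈·⌉ = 3610
j=10: r + 9k = 4018.061411… → ⌈·⌉ = 4019
j=11: r + 10k = 4427.120235… → ⌈·⌉ = 4428
j=12: r + 11k = 4836.179058… → ⌈·⌉ = 4837
j=13: r + 12k = 5245.237882… → ⌈·⌉ = 5246
j=14: r + 13k = 5654.296705… → ⌈·⌉ = 5655
j=15: r + 14k = 6063.355529… → ⌈·⌉ = 6064
j=16: r + 15k = 6472.414352… → ⌈·⌉ = 6473
j=17: r + 16k = 6881.473176… → ⌈·⌉ = 6882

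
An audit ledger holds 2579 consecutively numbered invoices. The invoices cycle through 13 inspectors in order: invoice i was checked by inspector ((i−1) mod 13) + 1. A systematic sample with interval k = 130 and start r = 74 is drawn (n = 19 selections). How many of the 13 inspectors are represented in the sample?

1

Consecutive selections differ by k = 130, so their inspector numbers differ by 130 mod 13 = 0.
gcd(130, 13) = 13, so the sample visits 13/13 = 1 distinct residues mod 13.
Start 74 is inspector 9; the inspectors hit are 9.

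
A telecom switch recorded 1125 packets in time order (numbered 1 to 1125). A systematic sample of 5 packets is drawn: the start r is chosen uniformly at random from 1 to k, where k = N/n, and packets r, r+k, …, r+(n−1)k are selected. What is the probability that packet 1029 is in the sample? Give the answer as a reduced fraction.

1/225

k = 1125/5 = 225.
Packet 1029 is selected iff r ≡ 1029 (mod 225); exactly one such r in {1,…,225}.
Inclusion probability = 1/225.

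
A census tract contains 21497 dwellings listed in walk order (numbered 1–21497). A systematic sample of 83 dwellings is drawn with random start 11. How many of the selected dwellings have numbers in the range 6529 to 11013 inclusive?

17

k = 21497/83 = 259
First selection ≥ 6529: 11 + ⌈(6529−11)/259⌉·259 = 11 + 26×259 = 6745
Last selection ≤ 11013: 11 + ⌊(11013−11)/259⌋·259 = 11 + 42×259 = 10889
Count = 42 − 26 + 1 = 17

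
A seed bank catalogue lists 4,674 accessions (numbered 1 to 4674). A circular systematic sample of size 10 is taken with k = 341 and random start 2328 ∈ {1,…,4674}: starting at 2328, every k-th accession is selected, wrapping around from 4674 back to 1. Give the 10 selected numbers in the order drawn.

2328, 2669, 3010, 3351, 3692, 4033, 4374, 41, 382, 723

Selection 1: 2328
Selection 2: 2328 + 341 = 2669
Selection 3: 2669 + 341 = 3010
Selection 4: 3010 + 341 = 3351
Selection 5: 3351 + 341 = 3692
Selection 6: 3692 + 341 = 4033
Selection 7: 4033 + 341 = 4374
Selection 8: 4374 + 341 = 4715 → 4715 − 4674 = 41
Selection 9: 41 + 341 = 382
Selection 10: 382 + 341 = 723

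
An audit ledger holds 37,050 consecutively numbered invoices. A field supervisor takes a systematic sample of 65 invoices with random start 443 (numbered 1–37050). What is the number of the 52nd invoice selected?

29513

k = 37050/65 = 570
52nd selection = r + (52−1)·k = 443 + 51×570 = 443 + 29070 = 29513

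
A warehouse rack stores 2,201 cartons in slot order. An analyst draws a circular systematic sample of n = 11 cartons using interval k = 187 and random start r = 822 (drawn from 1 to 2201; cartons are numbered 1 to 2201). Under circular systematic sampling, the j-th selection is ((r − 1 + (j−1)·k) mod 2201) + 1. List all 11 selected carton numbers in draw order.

822, 1009, 1196, 1383, 1570, 1757, 1944, 2131, 117, 304, 491

Selection 1: 822
Selection 2: 822 + 187 = 1009
Selection 3: 1009 + 187 = 1196
Selection 4: 1196 + 187 = 1383
Selection 5: 1383 + 187 = 1570
Selection 6: 1570 + 187 = 1757
Selection 7: 1757 + 187 = 1944
Selection 8: 1944 + 187 = 2131
Selection 9: 2131 + 187 = 2318 → 2318 − 2201 = 117
Selection 10: 117 + 187 = 304
Selection 11: 304 + 187 = 491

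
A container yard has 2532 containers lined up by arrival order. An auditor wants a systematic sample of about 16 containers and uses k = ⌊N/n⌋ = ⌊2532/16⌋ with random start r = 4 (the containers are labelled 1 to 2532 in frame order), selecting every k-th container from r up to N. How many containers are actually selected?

17

k = ⌊2532/16⌋ = 158
Achieved size = ⌊(2532 − 4)/158⌋ + 1 = ⌊2528/158⌋ + 1 = 16 + 1 = 17
(last selection: 4 + 16×158 = 2532 ≤ 2532; next would be 2690 > 2532)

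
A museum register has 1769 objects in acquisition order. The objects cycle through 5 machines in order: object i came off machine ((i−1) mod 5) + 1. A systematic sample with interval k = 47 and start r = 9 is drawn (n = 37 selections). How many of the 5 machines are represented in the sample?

Consecutive selections differ by k = 47, so their machine numbers differ by 47 mod 5 = 2.
gcd(47, 5) = 1, so the sample visits 5/1 = 5 distinct residues mod 5.
Start 9 is machine 4; the machines hit are 1, 2, 3, 4, 5.

5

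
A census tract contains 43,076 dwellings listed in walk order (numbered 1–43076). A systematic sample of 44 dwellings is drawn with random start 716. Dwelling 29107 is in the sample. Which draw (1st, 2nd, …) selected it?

k = 43076/44 = 979
position = (29107 − 716)/979 + 1 = 28391/979 + 1 = 29 + 1 = 30

30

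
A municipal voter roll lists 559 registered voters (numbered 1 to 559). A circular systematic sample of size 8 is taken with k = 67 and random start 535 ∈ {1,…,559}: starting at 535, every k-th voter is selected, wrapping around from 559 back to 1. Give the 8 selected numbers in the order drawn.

Selection 1: 535
Selection 2: 535 + 67 = 602 → 602 − 559 = 43
Selection 3: 43 + 67 = 110
Selection 4: 110 + 67 = 177
Selection 5: 177 + 67 = 244
Selection 6: 244 + 67 = 311
Selection 7: 311 + 67 = 378
Selection 8: 378 + 67 = 445

535, 43, 110, 177, 244, 311, 378, 445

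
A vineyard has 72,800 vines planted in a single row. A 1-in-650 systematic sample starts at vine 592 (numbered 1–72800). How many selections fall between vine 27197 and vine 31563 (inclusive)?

k = 650
First selection ≥ 27197: 592 + ⌈(27197−592)/650⌉·650 = 592 + 41×650 = 27242
Last selection ≤ 31563: 592 + ⌊(31563−592)/650⌋·650 = 592 + 47×650 = 31142
Count = 47 − 41 + 1 = 7

7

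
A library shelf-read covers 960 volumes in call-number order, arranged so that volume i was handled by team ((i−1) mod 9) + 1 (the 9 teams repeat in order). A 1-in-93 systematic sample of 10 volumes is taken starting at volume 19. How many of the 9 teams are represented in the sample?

Consecutive selections differ by k = 93, so their team numbers differ by 93 mod 9 = 3.
gcd(93, 9) = 3, so the sample visits 9/3 = 3 distinct residues mod 9.
Start 19 is team 1; the teams hit are 1, 4, 7.

3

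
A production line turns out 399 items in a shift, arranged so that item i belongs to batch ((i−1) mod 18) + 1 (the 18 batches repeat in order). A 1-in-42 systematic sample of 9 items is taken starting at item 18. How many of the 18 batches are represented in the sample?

3

Consecutive selections differ by k = 42, so their batch numbers differ by 42 mod 18 = 6.
gcd(42, 18) = 6, so the sample visits 18/6 = 3 distinct residues mod 18.
Start 18 is batch 18; the batches hit are 6, 12, 18.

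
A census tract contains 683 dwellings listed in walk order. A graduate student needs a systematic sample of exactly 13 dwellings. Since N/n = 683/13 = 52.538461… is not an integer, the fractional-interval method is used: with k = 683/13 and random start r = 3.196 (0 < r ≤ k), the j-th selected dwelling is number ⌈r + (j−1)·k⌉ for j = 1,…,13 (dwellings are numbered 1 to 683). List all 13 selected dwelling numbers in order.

4, 56, 109, 161, 214, 266, 319, 371, 424, 477, 529, 582, 634

j=1: r + 0k = 3.196 → ⌈·⌉ = 4
j=2: r + 1k = 55.734461… → ⌈·⌉ = 56
j=3: r + 2k = 108.272923… → ⌈·⌉ = 109
j=4: r + 3k = 160.811384… → ⌈·⌉ = 161
j=5: r + 4k = 213.349846… → ⌈·⌉ = 214
j=6: r + 5k = 265.888307… → ⌈·⌉ = 266
j=7: r + 6k = 318.426769… → ⌈·⌉ = 319
j=8: r + 7k = 370.965230… → ⌈·⌉ = 371
j=9: r + 8k = 423.503692… → ⌈·⌉ = 424
j=10: r + 9k = 476.042153… → ⌈·⌉ = 477
j=11: r + 10k = 528.580615… → ⌈·⌉ = 529
j=12: r + 11k = 581.119076… → ⌈·⌉ = 582
j=13: r + 12k = 633.657538… → ⌈·⌉ = 634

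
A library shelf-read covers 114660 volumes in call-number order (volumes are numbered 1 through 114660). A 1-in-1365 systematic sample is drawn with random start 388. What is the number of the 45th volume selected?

60448

k = 1365
45th selection = r + (45−1)·k = 388 + 44×1365 = 388 + 60060 = 60448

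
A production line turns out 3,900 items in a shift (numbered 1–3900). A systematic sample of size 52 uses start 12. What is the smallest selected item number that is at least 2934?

k = 3900/52 = 75
Steps past start: ⌈(2934 − 12)/75⌉ = ⌈2922/75⌉ = 39
Selected item: 12 + 39×75 = 2937

2937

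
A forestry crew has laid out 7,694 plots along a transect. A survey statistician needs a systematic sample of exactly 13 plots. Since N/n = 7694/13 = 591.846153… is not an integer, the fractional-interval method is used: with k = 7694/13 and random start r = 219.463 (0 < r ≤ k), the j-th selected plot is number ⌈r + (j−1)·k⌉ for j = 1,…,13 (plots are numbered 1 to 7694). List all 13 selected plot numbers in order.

j=1: r + 0k = 219.463 → ⌈·⌉ = 220
j=2: r + 1k = 811.309153… → ⌈·⌉ = 812
j=3: r + 2k = 1403.155307… → ⌈·⌉ = 1404
j=4: r + 3k = 1995.001461… → ⌈·⌉ = 1996
j=5: r + 4k = 2586.847615… → ⌈·⌉ = 2587
j=6: r + 5k = 3178.693769… → ⌈·⌉ = 3179
j=7: r + 6k = 3770.539923… → ⌈·⌉ = 3771
j=8: r + 7k = 4362.386076… → ⌈·⌉ = 4363
j=9: r + 8k = 4954.232230… → ⌈·⌉ = 4955
j=10: r + 9k = 5546.078384… → ⌈·⌉ = 5547
j=11: r + 10k = 6137.924538… → ⌈·⌉ = 6138
j=12: r + 11k = 6729.770692… → ⌈·⌉ = 6730
j=13: r + 12k = 7321.616846… → ⌈·⌉ = 7322

220, 812, 1404, 1996, 2587, 3179, 3771, 4363, 4955, 5547, 6138, 6730, 7322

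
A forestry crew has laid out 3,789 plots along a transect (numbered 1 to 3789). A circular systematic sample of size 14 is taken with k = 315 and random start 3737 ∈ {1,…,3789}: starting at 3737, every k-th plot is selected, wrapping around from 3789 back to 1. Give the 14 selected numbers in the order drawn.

Selection 1: 3737
Selection 2: 3737 + 315 = 4052 → 4052 − 3789 = 263
Selection 3: 263 + 315 = 578
Selection 4: 578 + 315 = 893
Selection 5: 893 + 315 = 1208
Selection 6: 1208 + 315 = 1523
Selection 7: 1523 + 315 = 1838
Selection 8: 1838 + 315 = 2153
Selection 9: 2153 + 315 = 2468
Selection 10: 2468 + 315 = 2783
Selection 11: 2783 + 315 = 3098
Selection 12: 3098 + 315 = 3413
Selection 13: 3413 + 315 = 3728
Selection 14: 3728 + 315 = 4043 → 4043 − 3789 = 254

3737, 263, 578, 893, 1208, 1523, 1838, 2153, 2468, 2783, 3098, 3413, 3728, 254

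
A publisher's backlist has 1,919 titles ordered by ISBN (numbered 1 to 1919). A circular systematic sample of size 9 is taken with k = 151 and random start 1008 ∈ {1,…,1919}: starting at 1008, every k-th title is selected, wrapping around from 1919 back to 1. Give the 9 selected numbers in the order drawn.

1008, 1159, 1310, 1461, 1612, 1763, 1914, 146, 297

Selection 1: 1008
Selection 2: 1008 + 151 = 1159
Selection 3: 1159 + 151 = 1310
Selection 4: 1310 + 151 = 1461
Selection 5: 1461 + 151 = 1612
Selection 6: 1612 + 151 = 1763
Selection 7: 1763 + 151 = 1914
Selection 8: 1914 + 151 = 2065 → 2065 − 1919 = 146
Selection 9: 146 + 151 = 297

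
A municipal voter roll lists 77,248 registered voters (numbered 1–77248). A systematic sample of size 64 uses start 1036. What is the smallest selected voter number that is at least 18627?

19141

k = 77248/64 = 1207
Steps past start: ⌈(18627 − 1036)/1207⌉ = ⌈17591/1207⌉ = 15
Selected voter: 1036 + 15×1207 = 19141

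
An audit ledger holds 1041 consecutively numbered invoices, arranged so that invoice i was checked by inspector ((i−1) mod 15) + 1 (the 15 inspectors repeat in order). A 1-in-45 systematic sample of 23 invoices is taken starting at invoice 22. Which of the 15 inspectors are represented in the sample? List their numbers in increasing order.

7

Consecutive selections differ by k = 45, so their inspector numbers differ by 45 mod 15 = 0.
gcd(45, 15) = 15, so the sample visits 15/15 = 1 distinct residues mod 15.
Start 22 is inspector 7; the inspectors hit are 7.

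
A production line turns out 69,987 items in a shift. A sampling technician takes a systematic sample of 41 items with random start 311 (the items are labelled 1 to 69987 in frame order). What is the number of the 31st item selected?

51521

k = 69987/41 = 1707
31st selection = r + (31−1)·k = 311 + 30×1707 = 311 + 51210 = 51521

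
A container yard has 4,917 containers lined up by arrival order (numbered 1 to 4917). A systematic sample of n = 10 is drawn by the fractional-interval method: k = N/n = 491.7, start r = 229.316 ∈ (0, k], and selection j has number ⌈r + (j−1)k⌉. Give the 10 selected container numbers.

230, 722, 1213, 1705, 2197, 2688, 3180, 3672, 4163, 4655

j=1: r + 0k = 229.316 → ⌈·⌉ = 230
j=2: r + 1k = 721.016 → ⌈·⌉ = 722
j=3: r + 2k = 1212.716 → ⌈·⌉ = 1213
j=4: r + 3k = 1704.416 → ⌈·⌉ = 1705
j=5: r + 4k = 2196.116 → ⌈·⌉ = 2197
j=6: r + 5k = 2687.816 → ⌈·⌉ = 2688
j=7: r + 6k = 3179.516 → ⌈·⌉ = 3180
j=8: r + 7k = 3671.216 → ⌈·⌉ = 3672
j=9: r + 8k = 4162.916 → ⌈·⌉ = 4163
j=10: r + 9k = 4654.616 → ⌈·⌉ = 4655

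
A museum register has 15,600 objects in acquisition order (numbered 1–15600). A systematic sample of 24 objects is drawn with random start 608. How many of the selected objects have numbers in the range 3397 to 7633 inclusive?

k = 15600/24 = 650
First selection ≥ 3397: 608 + ⌈(3397−608)/650⌉·650 = 608 + 5×650 = 3858
Last selection ≤ 7633: 608 + ⌊(7633−608)/650⌋·650 = 608 + 10×650 = 7108
Count = 10 − 5 + 1 = 6

6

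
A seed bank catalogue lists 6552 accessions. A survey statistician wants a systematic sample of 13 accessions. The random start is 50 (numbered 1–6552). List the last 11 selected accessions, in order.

k = N/n = 6552/13 = 504
3rd selection = 50 + 2×504 = 1058
4th: 1058 + 504 = 1562
5th: 1562 + 504 = 2066
6th: 2066 + 504 = 2570
7th: 2570 + 504 = 3074
8th: 3074 + 504 = 3578
9th: 3578 + 504 = 4082
10th: 4082 + 504 = 4586
11th: 4586 + 504 = 5090
12th: 5090 + 504 = 5594
13th: 5594 + 504 = 6098

1058, 1562, 2066, 2570, 3074, 3578, 4082, 4586, 5090, 5594, 6098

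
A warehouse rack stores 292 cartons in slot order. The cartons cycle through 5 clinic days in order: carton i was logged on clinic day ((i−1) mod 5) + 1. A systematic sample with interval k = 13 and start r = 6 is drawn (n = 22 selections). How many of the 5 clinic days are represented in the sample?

5

Consecutive selections differ by k = 13, so their clinic day numbers differ by 13 mod 5 = 3.
gcd(13, 5) = 1, so the sample visits 5/1 = 5 distinct residues mod 5.
Start 6 is clinic day 1; the clinic days hit are 1, 2, 3, 4, 5.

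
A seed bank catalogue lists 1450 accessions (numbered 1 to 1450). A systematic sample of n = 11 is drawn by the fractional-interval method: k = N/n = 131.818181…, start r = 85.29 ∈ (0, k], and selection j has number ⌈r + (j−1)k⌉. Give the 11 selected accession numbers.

86, 218, 349, 481, 613, 745, 877, 1009, 1140, 1272, 1404

j=1: r + 0k = 85.29 → ⌈·⌉ = 86
j=2: r + 1k = 217.108181… → ⌈·⌉ = 218
j=3: r + 2k = 348.926363… → ⌈·⌉ = 349
j=4: r + 3k = 480.744545… → ⌈·⌉ = 481
j=5: r + 4k = 612.562727… → ⌈·⌉ = 613
j=6: r + 5k = 744.380909… → ⌈·⌉ = 745
j=7: r + 6k = 876.199090… → ⌈·⌉ = 877
j=8: r + 7k = 1008.017272… → ⌈·⌉ = 1009
j=9: r + 8k = 1139.835454… → ⌈·⌉ = 1140
j=10: r + 9k = 1271.653636… → ⌈·⌉ = 1272
j=11: r + 10k = 1403.471818… → ⌈·⌉ = 1404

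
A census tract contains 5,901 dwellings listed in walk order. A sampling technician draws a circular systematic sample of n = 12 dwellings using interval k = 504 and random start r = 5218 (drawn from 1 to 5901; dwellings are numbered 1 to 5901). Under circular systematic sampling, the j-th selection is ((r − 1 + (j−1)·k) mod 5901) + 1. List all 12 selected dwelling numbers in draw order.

5218, 5722, 325, 829, 1333, 1837, 2341, 2845, 3349, 3853, 4357, 4861

Selection 1: 5218
Selection 2: 5218 + 504 = 5722
Selection 3: 5722 + 504 = 6226 → 6226 − 5901 = 325
Selection 4: 325 + 504 = 829
Selection 5: 829 + 504 = 1333
Selection 6: 1333 + 504 = 1837
Selection 7: 1837 + 504 = 2341
Selection 8: 2341 + 504 = 2845
Selection 9: 2845 + 504 = 3349
Selection 10: 3349 + 504 = 3853
Selection 11: 3853 + 504 = 4357
Selection 12: 4357 + 504 = 4861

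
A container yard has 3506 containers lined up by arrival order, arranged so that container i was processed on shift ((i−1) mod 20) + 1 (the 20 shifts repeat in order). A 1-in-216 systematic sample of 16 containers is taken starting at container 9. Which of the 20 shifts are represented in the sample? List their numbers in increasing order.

1, 5, 9, 13, 17

Consecutive selections differ by k = 216, so their shift numbers differ by 216 mod 20 = 16.
gcd(216, 20) = 4, so the sample visits 20/4 = 5 distinct residues mod 20.
Start 9 is shift 9; the shifts hit are 1, 5, 9, 13, 17.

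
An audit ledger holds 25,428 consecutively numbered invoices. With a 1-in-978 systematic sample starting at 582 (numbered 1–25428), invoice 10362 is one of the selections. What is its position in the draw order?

k = 978
position = (10362 − 582)/978 + 1 = 9780/978 + 1 = 10 + 1 = 11

11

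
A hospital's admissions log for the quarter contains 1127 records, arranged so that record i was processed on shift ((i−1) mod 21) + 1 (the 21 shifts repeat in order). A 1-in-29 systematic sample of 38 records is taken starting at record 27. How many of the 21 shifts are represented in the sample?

21

Consecutive selections differ by k = 29, so their shift numbers differ by 29 mod 21 = 8.
gcd(29, 21) = 1, so the sample visits 21/1 = 21 distinct residues mod 21.
Start 27 is shift 6; the shifts hit are 1, 2, 3, 4, 5, 6, 7, 8, 9, 10, 11, 12, 13, 14, 15, 16, 17, 18, 19, 20, 21.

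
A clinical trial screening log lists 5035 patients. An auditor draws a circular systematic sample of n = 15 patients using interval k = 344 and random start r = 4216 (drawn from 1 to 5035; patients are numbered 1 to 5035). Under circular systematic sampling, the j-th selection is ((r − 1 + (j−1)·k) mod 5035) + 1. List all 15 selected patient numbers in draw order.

Selection 1: 4216
Selection 2: 4216 + 344 = 4560
Selection 3: 4560 + 344 = 4904
Selection 4: 4904 + 344 = 5248 → 5248 − 5035 = 213
Selection 5: 213 + 344 = 557
Selection 6: 557 + 344 = 901
Selection 7: 901 + 344 = 1245
Selection 8: 1245 + 344 = 1589
Selection 9: 1589 + 344 = 1933
Selection 10: 1933 + 344 = 2277
Selection 11: 2277 + 344 = 2621
Selection 12: 2621 + 344 = 2965
Selection 13: 2965 + 344 = 3309
Selection 14: 3309 + 344 = 3653
Selection 15: 3653 + 344 = 3997

4216, 4560, 4904, 213, 557, 901, 1245, 1589, 1933, 2277, 2621, 2965, 3309, 3653, 3997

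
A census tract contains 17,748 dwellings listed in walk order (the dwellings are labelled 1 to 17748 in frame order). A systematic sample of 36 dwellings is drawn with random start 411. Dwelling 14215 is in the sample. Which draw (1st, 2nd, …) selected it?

29

k = 17748/36 = 493
position = (14215 − 411)/493 + 1 = 13804/493 + 1 = 28 + 1 = 29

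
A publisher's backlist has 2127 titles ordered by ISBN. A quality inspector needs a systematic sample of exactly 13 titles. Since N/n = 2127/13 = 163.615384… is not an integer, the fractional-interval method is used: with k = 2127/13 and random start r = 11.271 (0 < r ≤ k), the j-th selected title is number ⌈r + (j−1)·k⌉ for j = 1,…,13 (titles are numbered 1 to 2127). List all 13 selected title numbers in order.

12, 175, 339, 503, 666, 830, 993, 1157, 1321, 1484, 1648, 1812, 1975

j=1: r + 0k = 11.271 → ⌈·⌉ = 12
j=2: r + 1k = 174.886384… → ⌈·⌉ = 175
j=3: r + 2k = 338.501769… → ⌈·⌉ = 339
j=4: r + 3k = 502.117153… → ⌈·⌉ = 503
j=5: r + 4k = 665.732538… → ⌈·⌉ = 666
j=6: r + 5k = 829.347923… → ⌈·⌉ = 830
j=7: r + 6k = 992.963307… → ⌈·⌉ = 993
j=8: r + 7k = 1156.578692… → ⌈·⌉ = 1157
j=9: r + 8k = 1320.194076… → ⌈·⌉ = 1321
j=10: r + 9k = 1483.809461… → ⌈·⌉ = 1484
j=11: r + 10k = 1647.424846… → ⌈·⌉ = 1648
j=12: r + 11k = 1811.040230… → ⌈·⌉ = 1812
j=13: r + 12k = 1974.655615… → ⌈·⌉ = 1975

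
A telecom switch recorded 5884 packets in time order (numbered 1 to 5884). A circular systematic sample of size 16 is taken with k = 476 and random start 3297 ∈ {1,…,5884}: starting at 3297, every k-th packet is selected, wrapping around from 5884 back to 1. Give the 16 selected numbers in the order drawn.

3297, 3773, 4249, 4725, 5201, 5677, 269, 745, 1221, 1697, 2173, 2649, 3125, 3601, 4077, 4553

Selection 1: 3297
Selection 2: 3297 + 476 = 3773
Selection 3: 3773 + 476 = 4249
Selection 4: 4249 + 476 = 4725
Selection 5: 4725 + 476 = 5201
Selection 6: 5201 + 476 = 5677
Selection 7: 5677 + 476 = 6153 → 6153 − 5884 = 269
Selection 8: 269 + 476 = 745
Selection 9: 745 + 476 = 1221
Selection 10: 1221 + 476 = 1697
Selection 11: 1697 + 476 = 2173
Selection 12: 2173 + 476 = 2649
Selection 13: 2649 + 476 = 3125
Selection 14: 3125 + 476 = 3601
Selection 15: 3601 + 476 = 4077
Selection 16: 4077 + 476 = 4553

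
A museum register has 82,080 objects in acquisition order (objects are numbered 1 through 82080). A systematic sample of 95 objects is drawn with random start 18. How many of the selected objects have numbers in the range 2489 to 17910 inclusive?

k = 82080/95 = 864
First selection ≥ 2489: 18 + ⌈(2489−18)/864⌉·864 = 18 + 3×864 = 2610
Last selection ≤ 17910: 18 + ⌊(17910−18)/864⌋·864 = 18 + 20×864 = 17298
Count = 20 − 3 + 1 = 18

18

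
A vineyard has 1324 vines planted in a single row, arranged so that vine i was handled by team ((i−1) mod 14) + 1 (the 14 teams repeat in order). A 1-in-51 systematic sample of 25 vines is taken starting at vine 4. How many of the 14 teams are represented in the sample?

14

Consecutive selections differ by k = 51, so their team numbers differ by 51 mod 14 = 9.
gcd(51, 14) = 1, so the sample visits 14/1 = 14 distinct residues mod 14.
Start 4 is team 4; the teams hit are 1, 2, 3, 4, 5, 6, 7, 8, 9, 10, 11, 12, 13, 14.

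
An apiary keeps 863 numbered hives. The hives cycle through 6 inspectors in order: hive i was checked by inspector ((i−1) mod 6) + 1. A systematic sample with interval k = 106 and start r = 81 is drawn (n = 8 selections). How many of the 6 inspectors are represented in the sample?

3

Consecutive selections differ by k = 106, so their inspector numbers differ by 106 mod 6 = 4.
gcd(106, 6) = 2, so the sample visits 6/2 = 3 distinct residues mod 6.
Start 81 is inspector 3; the inspectors hit are 1, 3, 5.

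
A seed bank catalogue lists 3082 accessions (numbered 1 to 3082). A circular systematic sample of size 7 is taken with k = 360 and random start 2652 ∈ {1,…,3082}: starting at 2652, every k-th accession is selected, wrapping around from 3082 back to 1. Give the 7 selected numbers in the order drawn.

2652, 3012, 290, 650, 1010, 1370, 1730

Selection 1: 2652
Selection 2: 2652 + 360 = 3012
Selection 3: 3012 + 360 = 3372 → 3372 − 3082 = 290
Selection 4: 290 + 360 = 650
Selection 5: 650 + 360 = 1010
Selection 6: 1010 + 360 = 1370
Selection 7: 1370 + 360 = 1730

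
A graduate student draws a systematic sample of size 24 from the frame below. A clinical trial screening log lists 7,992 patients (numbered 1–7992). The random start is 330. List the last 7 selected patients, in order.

k = N/n = 7992/24 = 333
18th selection = 330 + 17×333 = 5991
19th: 5991 + 333 = 6324
20th: 6324 + 333 = 6657
21st: 6657 + 333 = 6990
22nd: 6990 + 333 = 7323
23rd: 7323 + 333 = 7656
24th: 7656 + 333 = 7989

5991, 6324, 6657, 6990, 7323, 7656, 7989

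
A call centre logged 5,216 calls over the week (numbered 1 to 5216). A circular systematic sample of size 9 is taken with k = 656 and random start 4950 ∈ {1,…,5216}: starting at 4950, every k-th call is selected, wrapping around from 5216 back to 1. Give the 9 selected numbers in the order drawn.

Selection 1: 4950
Selection 2: 4950 + 656 = 5606 → 5606 − 5216 = 390
Selection 3: 390 + 656 = 1046
Selection 4: 1046 + 656 = 1702
Selection 5: 1702 + 656 = 2358
Selection 6: 2358 + 656 = 3014
Selection 7: 3014 + 656 = 3670
Selection 8: 3670 + 656 = 4326
Selection 9: 4326 + 656 = 4982

4950, 390, 1046, 1702, 2358, 3014, 3670, 4326, 4982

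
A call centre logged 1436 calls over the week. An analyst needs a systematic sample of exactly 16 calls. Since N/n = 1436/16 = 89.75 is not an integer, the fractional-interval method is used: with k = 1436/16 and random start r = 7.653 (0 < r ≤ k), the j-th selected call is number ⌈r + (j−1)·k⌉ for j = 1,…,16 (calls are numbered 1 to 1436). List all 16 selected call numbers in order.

j=1: r + 0k = 7.653 → ⌈·⌉ = 8
j=2: r + 1k = 97.403 → ⌈·⌉ = 98
j=3: r + 2k = 187.153 → ⌈·⌉ = 188
j=4: r + 3k = 276.903 → ⌈·⌉ = 277
j=5: r + 4k = 366.653 → ⌈·⌉ = 367
j=6: r + 5k = 456.403 → ⌈·⌉ = 457
j=7: r + 6k = 546.153 → ⌈·⌉ = 547
j=8: r + 7k = 635.903 → ⌈·⌉ = 636
j=9: r + 8k = 725.653 → ⌈·⌉ = 726
j=10: r + 9k = 815.403 → ⌈·⌉ = 816
j=11: r + 10k = 905.153 → ⌈·⌉ = 906
j=12: r + 11k = 994.903 → ⌈·⌉ = 995
j=13: r + 12k = 1084.653 → ⌈·⌉ = 1085
j=14: r + 13k = 1174.403 → ⌈·⌉ = 1175
j=15: r + 14k = 1264.153 → ⌈·⌉ = 1265
j=16: r + 15k = 1353.903 → ⌈·⌉ = 1354

8, 98, 188, 277, 367, 457, 547, 636, 726, 816, 906, 995, 1085, 1175, 1265, 1354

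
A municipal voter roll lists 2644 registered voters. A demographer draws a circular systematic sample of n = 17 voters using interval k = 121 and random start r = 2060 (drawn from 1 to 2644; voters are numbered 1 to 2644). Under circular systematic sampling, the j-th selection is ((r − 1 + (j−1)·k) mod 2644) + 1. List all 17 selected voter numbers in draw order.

2060, 2181, 2302, 2423, 2544, 21, 142, 263, 384, 505, 626, 747, 868, 989, 1110, 1231, 1352

Selection 1: 2060
Selection 2: 2060 + 121 = 2181
Selection 3: 2181 + 121 = 2302
Selection 4: 2302 + 121 = 2423
Selection 5: 2423 + 121 = 2544
Selection 6: 2544 + 121 = 2665 → 2665 − 2644 = 21
Selection 7: 21 + 121 = 142
Selection 8: 142 + 121 = 263
Selection 9: 263 + 121 = 384
Selection 10: 384 + 121 = 505
Selection 11: 505 + 121 = 626
Selection 12: 626 + 121 = 747
Selection 13: 747 + 121 = 868
Selection 14: 868 + 121 = 989
Selection 15: 989 + 121 = 1110
Selection 16: 1110 + 121 = 1231
Selection 17: 1231 + 121 = 1352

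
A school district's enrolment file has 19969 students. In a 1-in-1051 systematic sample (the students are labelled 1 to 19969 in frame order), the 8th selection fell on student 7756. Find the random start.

k = 1051
r = 7756 − (8−1)×1051 = 7756 − 7357 = 399

399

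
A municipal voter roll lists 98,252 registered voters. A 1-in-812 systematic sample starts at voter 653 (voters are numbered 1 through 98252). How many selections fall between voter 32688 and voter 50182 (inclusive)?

k = 812
First selection ≥ 32688: 653 + ⌈(32688−653)/812⌉·812 = 653 + 40×812 = 33133
Last selection ≤ 50182: 653 + ⌊(50182−653)/812⌋·812 = 653 + 60×812 = 49373
Count = 60 − 40 + 1 = 21

21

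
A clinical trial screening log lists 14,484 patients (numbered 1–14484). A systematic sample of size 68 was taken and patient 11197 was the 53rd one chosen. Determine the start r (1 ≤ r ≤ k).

k = 14484/68 = 213
r = 11197 − (53−1)×213 = 11197 − 11076 = 121

121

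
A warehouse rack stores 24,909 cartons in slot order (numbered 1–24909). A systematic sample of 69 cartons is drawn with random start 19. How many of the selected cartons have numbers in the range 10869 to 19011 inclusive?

k = 24909/69 = 361
First selection ≥ 10869: 19 + ⌈(10869−19)/361⌉·361 = 19 + 31×361 = 11210
Last selection ≤ 19011: 19 + ⌊(19011−19)/361⌋·361 = 19 + 52×361 = 18791
Count = 52 − 31 + 1 = 22

22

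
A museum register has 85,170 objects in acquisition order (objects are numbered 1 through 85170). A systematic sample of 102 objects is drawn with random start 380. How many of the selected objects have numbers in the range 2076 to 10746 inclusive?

k = 85170/102 = 835
First selection ≥ 2076: 380 + ⌈(2076−380)/835⌉·835 = 380 + 3×835 = 2885
Last selection ≤ 10746: 380 + ⌊(10746−380)/835⌋·835 = 380 + 12×835 = 10400
Count = 12 − 3 + 1 = 10

10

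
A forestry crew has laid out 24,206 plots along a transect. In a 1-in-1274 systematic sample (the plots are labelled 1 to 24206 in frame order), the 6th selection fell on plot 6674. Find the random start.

304

k = 1274
r = 6674 − (6−1)×1274 = 6674 − 6370 = 304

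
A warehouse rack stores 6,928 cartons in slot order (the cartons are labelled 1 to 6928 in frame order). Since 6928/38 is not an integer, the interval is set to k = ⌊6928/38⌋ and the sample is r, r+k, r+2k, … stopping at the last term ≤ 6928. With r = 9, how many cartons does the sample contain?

k = ⌊6928/38⌋ = 182
Achieved size = ⌊(6928 − 9)/182⌋ + 1 = ⌊6919/182⌋ + 1 = 38 + 1 = 39
(last selection: 9 + 38×182 = 6925 ≤ 6928; next would be 7107 > 6928)

39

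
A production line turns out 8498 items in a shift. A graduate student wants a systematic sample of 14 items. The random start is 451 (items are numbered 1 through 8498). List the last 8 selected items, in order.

k = N/n = 8498/14 = 607
7th selection = 451 + 6×607 = 4093
8th: 4093 + 607 = 4700
9th: 4700 + 607 = 5307
10th: 5307 + 607 = 5914
11th: 5914 + 607 = 6521
12th: 6521 + 607 = 7128
13th: 7128 + 607 = 7735
14th: 7735 + 607 = 8342

4093, 4700, 5307, 5914, 6521, 7128, 7735, 8342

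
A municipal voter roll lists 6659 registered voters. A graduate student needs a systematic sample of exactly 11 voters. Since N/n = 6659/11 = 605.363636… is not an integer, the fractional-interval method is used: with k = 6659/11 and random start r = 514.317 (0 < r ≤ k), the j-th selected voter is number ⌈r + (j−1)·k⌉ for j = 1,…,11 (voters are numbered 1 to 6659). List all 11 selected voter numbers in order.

515, 1120, 1726, 2331, 2936, 3542, 4147, 4752, 5358, 5963, 6568

j=1: r + 0k = 514.317 → ⌈·⌉ = 515
j=2: r + 1k = 1119.680636… → ⌈·⌉ = 1120
j=3: r + 2k = 1725.044272… → ⌈·⌉ = 1726
j=4: r + 3k = 2330.407909… → ⌈·⌉ = 2331
j=5: r + 4k = 2935.771545… → ⌈·⌉ = 2936
j=6: r + 5k = 3541.135181… → ⌈·⌉ = 3542
j=7: r + 6k = 4146.498818… → ⌈·⌉ = 4147
j=8: r + 7k = 4751.862454… → ⌈·⌉ = 4752
j=9: r + 8k = 5357.226090… → ⌈·⌉ = 5358
j=10: r + 9k = 5962.589727… → ⌈·⌉ = 5963
j=11: r + 10k = 6567.953363… → ⌈·⌉ = 6568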